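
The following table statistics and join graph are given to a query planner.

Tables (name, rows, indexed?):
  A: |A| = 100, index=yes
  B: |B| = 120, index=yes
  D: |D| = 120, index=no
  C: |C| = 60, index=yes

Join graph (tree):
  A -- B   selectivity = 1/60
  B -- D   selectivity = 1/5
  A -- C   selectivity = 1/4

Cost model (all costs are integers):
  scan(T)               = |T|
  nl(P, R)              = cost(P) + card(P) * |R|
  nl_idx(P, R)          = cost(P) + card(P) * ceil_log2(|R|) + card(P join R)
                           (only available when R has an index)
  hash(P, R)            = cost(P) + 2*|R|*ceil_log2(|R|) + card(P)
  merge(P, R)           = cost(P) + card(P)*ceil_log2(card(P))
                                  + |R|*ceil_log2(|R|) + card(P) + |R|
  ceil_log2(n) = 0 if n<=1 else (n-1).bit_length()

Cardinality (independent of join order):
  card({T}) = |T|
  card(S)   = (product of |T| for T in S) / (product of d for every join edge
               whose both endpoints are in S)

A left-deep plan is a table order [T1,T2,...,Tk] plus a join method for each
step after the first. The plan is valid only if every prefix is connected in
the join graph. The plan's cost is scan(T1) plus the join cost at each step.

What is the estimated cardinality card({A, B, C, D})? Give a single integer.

Tables in S: A(100), B(120), C(60), D(120)
Edges inside S: A-B(d=60), B-D(d=5), A-C(d=4)
numerator = 100 * 120 * 60 * 120 = 86400000
denominator = 60 * 5 * 4 = 1200
card(S) = 86400000 / 1200 = 72000

72000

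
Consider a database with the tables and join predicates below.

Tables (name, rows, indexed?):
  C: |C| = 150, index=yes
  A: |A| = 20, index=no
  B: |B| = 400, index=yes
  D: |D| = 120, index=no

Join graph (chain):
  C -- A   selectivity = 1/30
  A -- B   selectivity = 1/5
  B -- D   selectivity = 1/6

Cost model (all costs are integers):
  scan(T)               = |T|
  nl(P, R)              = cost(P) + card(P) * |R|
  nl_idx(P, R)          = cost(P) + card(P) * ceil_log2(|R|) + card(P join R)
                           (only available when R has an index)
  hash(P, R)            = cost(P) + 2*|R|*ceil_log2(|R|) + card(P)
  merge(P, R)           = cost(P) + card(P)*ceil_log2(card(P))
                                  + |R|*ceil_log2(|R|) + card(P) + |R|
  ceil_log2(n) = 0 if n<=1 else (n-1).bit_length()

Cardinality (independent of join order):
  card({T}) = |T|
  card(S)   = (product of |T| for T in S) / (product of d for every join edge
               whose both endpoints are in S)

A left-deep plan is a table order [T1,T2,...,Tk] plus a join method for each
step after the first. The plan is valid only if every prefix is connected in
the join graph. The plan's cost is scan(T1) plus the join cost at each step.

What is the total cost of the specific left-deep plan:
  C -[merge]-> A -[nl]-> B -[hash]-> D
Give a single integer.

51300

step 1: scan C: cost=150, card=150
step 2: join A via merge
    card(P join A) = 150*20/(30) = 100
    cost = 150 + 150*8 + 20*5 + 150 + 20 = 1620
step 3: join B via nl
    card(P join B) = 100*400/(5) = 8000
    cost = 1620 + 100*400 = 41620
step 4: join D via hash
    card(P join D) = 8000*120/(6) = 160000
    cost = 41620 + 2*120*7 + 8000 = 51300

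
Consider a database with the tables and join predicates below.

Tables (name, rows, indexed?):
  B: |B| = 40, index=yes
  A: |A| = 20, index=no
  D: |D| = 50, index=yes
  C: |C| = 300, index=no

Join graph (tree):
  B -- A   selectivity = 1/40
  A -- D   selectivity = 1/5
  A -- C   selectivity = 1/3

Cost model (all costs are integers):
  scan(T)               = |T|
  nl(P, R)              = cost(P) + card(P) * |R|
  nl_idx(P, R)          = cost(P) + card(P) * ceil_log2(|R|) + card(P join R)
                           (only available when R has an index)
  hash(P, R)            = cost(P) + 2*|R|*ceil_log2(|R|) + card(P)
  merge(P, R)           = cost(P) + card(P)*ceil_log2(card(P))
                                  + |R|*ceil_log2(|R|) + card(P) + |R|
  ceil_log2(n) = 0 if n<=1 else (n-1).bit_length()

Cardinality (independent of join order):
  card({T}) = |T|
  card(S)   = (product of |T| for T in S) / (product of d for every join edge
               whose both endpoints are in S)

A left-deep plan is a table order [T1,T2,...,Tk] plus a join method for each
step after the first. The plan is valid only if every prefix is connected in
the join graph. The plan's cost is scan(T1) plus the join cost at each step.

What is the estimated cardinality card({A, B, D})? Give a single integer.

200

Tables in S: A(20), B(40), D(50)
Edges inside S: B-A(d=40), A-D(d=5)
numerator = 20 * 40 * 50 = 40000
denominator = 40 * 5 = 200
card(S) = 40000 / 200 = 200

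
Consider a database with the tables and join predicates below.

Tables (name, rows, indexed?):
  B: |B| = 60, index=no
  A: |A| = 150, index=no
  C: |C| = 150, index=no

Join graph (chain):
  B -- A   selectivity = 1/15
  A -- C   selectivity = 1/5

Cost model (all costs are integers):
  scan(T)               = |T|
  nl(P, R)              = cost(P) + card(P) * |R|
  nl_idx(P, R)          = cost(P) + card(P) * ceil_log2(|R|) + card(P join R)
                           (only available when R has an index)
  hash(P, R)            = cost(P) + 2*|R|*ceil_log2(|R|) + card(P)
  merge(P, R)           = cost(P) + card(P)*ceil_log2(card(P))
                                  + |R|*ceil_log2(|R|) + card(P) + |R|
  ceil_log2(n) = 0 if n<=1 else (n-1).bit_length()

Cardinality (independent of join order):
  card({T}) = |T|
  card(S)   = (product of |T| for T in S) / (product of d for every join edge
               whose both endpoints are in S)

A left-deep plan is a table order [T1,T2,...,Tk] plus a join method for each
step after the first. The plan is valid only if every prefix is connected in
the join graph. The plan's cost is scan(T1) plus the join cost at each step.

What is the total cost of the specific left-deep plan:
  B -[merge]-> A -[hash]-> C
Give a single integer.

4830

step 1: scan B: cost=60, card=60
step 2: join A via merge
    card(P join A) = 60*150/(15) = 600
    cost = 60 + 60*6 + 150*8 + 60 + 150 = 1830
step 3: join C via hash
    card(P join C) = 600*150/(5) = 18000
    cost = 1830 + 2*150*8 + 600 = 4830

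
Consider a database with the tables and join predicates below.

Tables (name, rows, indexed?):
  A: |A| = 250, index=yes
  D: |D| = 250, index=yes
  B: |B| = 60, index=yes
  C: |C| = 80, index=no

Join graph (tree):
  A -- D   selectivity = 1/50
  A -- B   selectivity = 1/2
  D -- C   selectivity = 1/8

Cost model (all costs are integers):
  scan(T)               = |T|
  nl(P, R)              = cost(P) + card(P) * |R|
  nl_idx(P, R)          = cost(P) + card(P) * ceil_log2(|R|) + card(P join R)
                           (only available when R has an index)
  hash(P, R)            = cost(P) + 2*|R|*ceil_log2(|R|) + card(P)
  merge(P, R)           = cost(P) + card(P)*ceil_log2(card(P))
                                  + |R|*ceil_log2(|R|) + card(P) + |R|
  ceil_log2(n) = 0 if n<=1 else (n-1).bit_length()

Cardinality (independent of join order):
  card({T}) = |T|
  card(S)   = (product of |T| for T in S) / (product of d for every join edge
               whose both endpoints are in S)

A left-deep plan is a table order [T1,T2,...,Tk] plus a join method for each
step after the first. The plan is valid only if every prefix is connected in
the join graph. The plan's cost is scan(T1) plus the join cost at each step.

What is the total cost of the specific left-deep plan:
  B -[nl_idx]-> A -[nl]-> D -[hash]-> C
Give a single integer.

1921660

step 1: scan B: cost=60, card=60
step 2: join A via nl_idx
    card(P join A) = 60*250/(2) = 7500
    cost = 60 + 60*8 + 7500 = 8040
step 3: join D via nl
    card(P join D) = 7500*250/(50) = 37500
    cost = 8040 + 7500*250 = 1883040
step 4: join C via hash
    card(P join C) = 37500*80/(8) = 375000
    cost = 1883040 + 2*80*7 + 37500 = 1921660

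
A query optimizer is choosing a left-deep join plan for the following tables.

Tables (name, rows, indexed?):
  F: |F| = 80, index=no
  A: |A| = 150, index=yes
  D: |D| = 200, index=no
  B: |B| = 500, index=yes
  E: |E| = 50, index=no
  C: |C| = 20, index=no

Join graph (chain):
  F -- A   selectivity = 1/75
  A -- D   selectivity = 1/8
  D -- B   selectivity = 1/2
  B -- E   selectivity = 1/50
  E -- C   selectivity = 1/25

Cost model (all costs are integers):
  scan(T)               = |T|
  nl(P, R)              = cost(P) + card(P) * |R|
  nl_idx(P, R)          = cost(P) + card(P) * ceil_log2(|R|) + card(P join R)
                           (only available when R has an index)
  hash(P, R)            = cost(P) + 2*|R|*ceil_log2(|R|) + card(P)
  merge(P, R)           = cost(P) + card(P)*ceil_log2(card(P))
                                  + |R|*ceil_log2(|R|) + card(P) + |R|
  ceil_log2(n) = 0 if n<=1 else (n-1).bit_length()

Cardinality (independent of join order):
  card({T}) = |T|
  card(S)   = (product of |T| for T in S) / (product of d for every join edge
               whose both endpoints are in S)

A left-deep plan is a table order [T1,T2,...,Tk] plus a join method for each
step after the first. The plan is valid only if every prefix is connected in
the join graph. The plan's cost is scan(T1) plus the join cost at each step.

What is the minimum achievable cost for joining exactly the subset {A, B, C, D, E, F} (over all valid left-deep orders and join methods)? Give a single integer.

798180

Selinger DP over subsets of {A,B,C,D,E,F}:
  {F}: scan cost=80, card=80
  {A}: scan cost=150, card=150
  {D}: scan cost=200, card=200
  {B}: scan cost=500, card=500
  {E}: scan cost=50, card=50
  {C}: scan cost=20, card=20
  {AF}: card=160; try (A,nl_idx)→880, (F,hash)→1420, (A,merge)→2070, (F,merge)→2140, (A,hash)→2560, (A,nl)→12080 …(+1); best=880 via (A,nl_idx)
  {AD}: card=3750; try (A,hash)→2800, (D,merge)→3300, (A,merge)→3350, (D,hash)→3500, (A,nl_idx)→5550, (D,nl)→30150 …(+1); best=2800 via (A,hash)
  {BD}: card=50000; try (D,hash)→4200, (B,merge)→7000, (D,merge)→7300, (B,hash)→9400, (B,nl_idx)→52000, (B,nl)→100200 …(+1); best=4200 via (D,hash)
  {BE}: card=500; try (B,nl_idx)→1000, (E,hash)→1600, (B,merge)→5400, (E,merge)→5850, (B,hash)→9100, (B,nl)→25050 …(+1); best=1000 via (B,nl_idx)
  {CE}: card=40; try (C,hash)→300, (E,merge)→490, (C,merge)→520, (E,hash)→640, (E,nl)→1020, (C,nl)→1050; best=300 via (C,hash)
  {ADF}: card=4000; try (D,merge)→4120, (D,hash)→4240, (F,hash)→7670, (D,nl)→32880, (F,merge)→52190, (F,nl)→302800; best=4120 via (D,merge)
  {ABD}: card=937500; try (B,hash)→15550, (B,merge)→56550, (A,hash)→56600, (A,merge)→855550, (B,nl_idx)→974050, (A,nl_idx)→1341700 …(+2); best=15550 via (B,hash)
  {BDE}: card=50000; try (D,hash)→4700, (D,merge)→7800, (E,hash)→54800, (D,nl)→101000, (E,merge)→854550, (E,nl)→2504200; best=4700 via (D,hash)
  {BCE}: card=400; try (B,nl_idx)→1060, (C,hash)→1700, (B,merge)→5580, (C,merge)→6120, (B,hash)→9340, (C,nl)→11000 …(+1); best=1060 via (B,nl_idx)
  {ABDF}: card=1000000; try (B,hash)→17120, (B,merge)→61120, (F,hash)→954170, (B,nl_idx)→1040120, (B,nl)→2004120, (F,merge)→19703690 …(+1); best=17120 via (B,hash)
  {ABDE}: card=937500; try (A,hash)→57100, (A,merge)→856050, (E,hash)→953650, (A,nl_idx)→1342200, (A,nl)→7504700, (E,merge)→19703400 …(+1); best=57100 via (A,hash)
  {BCDE}: card=40000; try (D,hash)→4660, (D,merge)→6860, (C,hash)→54900, (D,nl)→81060, (C,merge)→854820, (C,nl)→1004700; best=4660 via (D,hash)
  {ABDEF}: card=1000000; try (F,hash)→995720, (E,hash)→1017720, (F,merge)→19745240, (E,merge)→21017470, (E,nl)→50017120, (F,nl)→75057100; best=995720 via (F,hash)
  {ABCDE}: card=750000; try (A,hash)→47060, (A,merge)→686010, (C,hash)→994800, (A,nl_idx)→1074660, (A,nl)→6004660, (C,nl)→18807100 …(+1); best=47060 via (A,hash)
  {ABCDEF}: card=800000; try (F,hash)→798180, (C,hash)→1995920, (F,merge)→15797700, (C,nl)→20995720, (C,merge)→21995840, (F,nl)→60047060; best=798180 via (F,hash)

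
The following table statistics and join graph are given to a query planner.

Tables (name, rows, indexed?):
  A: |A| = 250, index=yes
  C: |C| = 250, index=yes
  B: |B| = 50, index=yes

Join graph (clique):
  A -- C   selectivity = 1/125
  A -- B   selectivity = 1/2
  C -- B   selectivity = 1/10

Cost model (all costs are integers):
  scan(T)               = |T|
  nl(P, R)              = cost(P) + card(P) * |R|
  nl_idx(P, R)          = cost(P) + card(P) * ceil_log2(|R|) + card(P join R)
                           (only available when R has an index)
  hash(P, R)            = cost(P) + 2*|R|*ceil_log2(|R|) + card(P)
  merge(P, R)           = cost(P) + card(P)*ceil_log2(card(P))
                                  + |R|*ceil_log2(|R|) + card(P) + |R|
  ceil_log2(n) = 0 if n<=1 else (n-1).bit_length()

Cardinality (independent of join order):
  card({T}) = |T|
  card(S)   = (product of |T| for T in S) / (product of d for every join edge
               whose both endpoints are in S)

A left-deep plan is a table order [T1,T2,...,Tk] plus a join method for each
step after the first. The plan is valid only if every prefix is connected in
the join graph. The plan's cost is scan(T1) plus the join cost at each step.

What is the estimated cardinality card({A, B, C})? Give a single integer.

Tables in S: A(250), B(50), C(250)
Edges inside S: A-C(d=125), A-B(d=2), C-B(d=10)
numerator = 250 * 50 * 250 = 3125000
denominator = 125 * 2 * 10 = 2500
card(S) = 3125000 / 2500 = 1250

1250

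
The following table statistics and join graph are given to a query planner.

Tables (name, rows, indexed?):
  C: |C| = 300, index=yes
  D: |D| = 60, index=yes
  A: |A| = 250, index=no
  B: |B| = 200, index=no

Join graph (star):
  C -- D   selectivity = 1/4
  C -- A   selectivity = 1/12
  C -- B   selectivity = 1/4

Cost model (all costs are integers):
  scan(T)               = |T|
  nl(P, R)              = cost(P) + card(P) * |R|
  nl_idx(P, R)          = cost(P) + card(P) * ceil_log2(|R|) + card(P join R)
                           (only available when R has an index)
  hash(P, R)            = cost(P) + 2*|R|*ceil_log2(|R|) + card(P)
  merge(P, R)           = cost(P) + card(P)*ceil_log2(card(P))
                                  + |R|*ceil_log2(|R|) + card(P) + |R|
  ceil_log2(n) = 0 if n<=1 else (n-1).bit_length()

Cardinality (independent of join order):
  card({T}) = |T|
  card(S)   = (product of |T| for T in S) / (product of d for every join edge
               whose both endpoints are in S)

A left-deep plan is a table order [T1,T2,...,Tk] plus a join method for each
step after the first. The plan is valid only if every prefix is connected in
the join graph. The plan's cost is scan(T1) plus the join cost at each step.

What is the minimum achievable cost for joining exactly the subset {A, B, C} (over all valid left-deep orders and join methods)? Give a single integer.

Selinger DP over subsets of {A,B,C}:
  {C}: scan cost=300, card=300
  {A}: scan cost=250, card=250
  {B}: scan cost=200, card=200
  {AC}: card=6250; try (A,hash)→4600, (C,merge)→5500, (A,merge)→5550, (C,hash)→5900, (C,nl_idx)→8750, (C,nl)→75250 …(+1); best=4600 via (A,hash)
  {BC}: card=15000; try (B,hash)→3800, (C,merge)→5000, (B,merge)→5100, (C,hash)→5800, (C,nl_idx)→17000, (C,nl)→60200 …(+1); best=3800 via (B,hash)
  {ABC}: card=312500; try (B,hash)→14050, (A,hash)→22800, (B,merge)→93900, (A,merge)→231050, (B,nl)→1254600, (A,nl)→3753800; best=14050 via (B,hash)

14050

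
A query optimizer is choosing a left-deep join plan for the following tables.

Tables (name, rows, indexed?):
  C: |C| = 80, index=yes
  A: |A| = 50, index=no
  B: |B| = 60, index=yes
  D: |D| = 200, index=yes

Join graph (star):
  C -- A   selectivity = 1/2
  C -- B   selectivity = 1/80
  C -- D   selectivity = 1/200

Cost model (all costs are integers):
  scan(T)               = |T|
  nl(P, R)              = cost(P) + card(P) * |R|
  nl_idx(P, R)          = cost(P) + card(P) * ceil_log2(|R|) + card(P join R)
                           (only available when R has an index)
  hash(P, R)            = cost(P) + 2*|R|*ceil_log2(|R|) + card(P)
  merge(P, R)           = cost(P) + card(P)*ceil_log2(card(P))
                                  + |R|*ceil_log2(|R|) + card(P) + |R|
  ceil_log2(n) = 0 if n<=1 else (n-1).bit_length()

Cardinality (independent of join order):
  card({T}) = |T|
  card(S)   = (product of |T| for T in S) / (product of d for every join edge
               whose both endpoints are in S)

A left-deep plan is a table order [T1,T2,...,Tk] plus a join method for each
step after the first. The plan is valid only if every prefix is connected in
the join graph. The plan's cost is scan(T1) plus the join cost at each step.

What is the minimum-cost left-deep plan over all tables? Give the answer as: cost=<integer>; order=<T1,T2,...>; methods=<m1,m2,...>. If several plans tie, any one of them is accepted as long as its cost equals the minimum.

Selinger DP (subsets sized 1..n):
  {C}: scan cost=80, card=80
  {A}: scan cost=50, card=50
  {B}: scan cost=60, card=60
  {D}: scan cost=200, card=200
  {AC}: card=2000; try (A,hash)→760, (C,merge)→1040, (A,merge)→1070, (C,hash)→1220, (C,nl_idx)→2400, (C,nl)→4050 …(+1); best=760 via (A,hash)
  {BC}: card=60; try (C,nl_idx)→540, (B,nl_idx)→620, (B,hash)→880, (C,merge)→1120, (B,merge)→1140, (C,hash)→1240 …(+2); best=540 via (C,nl_idx)
  {CD}: card=80; try (D,nl_idx)→800, (C,hash)→1520, (C,nl_idx)→1680, (D,merge)→2520, (C,merge)→2640, (D,hash)→3360 …(+2); best=800 via (D,nl_idx)
  {ABC}: card=1500; try (A,hash)→1200, (A,merge)→1310, (B,hash)→3480, (A,nl)→3540, (B,nl_idx)→14260, (B,merge)→25180 …(+1); best=1200 via (A,hash)
  {ACD}: card=2000; try (A,hash)→1480, (A,merge)→1790, (A,nl)→4800, (D,hash)→5960, (D,nl_idx)→18760, (D,merge)→26560 …(+1); best=1480 via (A,hash)
  {BCD}: card=60; try (D,nl_idx)→1080, (B,nl_idx)→1340, (B,hash)→1600, (B,merge)→1860, (D,merge)→2760, (D,hash)→3800 …(+2); best=1080 via (D,nl_idx)
  {ABCD}: card=1500; try (A,hash)→1740, (A,merge)→1850, (A,nl)→4080, (B,hash)→4200, (D,hash)→5900, (D,nl_idx)→14700 …(+5); best=1740 via (A,hash)

cost=1740; order=B,C,D,A; methods=nl_idx,nl_idx,hash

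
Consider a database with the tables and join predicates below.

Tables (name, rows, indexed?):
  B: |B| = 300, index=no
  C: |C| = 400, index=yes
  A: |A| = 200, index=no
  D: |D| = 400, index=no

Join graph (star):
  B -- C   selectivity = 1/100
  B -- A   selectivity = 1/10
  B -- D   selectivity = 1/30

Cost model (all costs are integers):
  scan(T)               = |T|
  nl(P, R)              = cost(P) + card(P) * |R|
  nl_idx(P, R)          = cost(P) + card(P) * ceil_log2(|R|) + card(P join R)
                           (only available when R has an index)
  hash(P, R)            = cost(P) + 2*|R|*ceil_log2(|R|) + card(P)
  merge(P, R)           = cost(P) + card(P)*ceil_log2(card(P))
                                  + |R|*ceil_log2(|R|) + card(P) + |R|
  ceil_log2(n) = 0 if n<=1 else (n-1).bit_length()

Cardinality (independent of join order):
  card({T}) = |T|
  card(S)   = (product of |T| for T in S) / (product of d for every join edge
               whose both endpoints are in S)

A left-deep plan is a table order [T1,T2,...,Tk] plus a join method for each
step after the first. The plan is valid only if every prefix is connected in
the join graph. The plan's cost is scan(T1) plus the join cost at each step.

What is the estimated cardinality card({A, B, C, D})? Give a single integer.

320000

Tables in S: A(200), B(300), C(400), D(400)
Edges inside S: B-C(d=100), B-A(d=10), B-D(d=30)
numerator = 200 * 300 * 400 * 400 = 9600000000
denominator = 100 * 10 * 30 = 30000
card(S) = 9600000000 / 30000 = 320000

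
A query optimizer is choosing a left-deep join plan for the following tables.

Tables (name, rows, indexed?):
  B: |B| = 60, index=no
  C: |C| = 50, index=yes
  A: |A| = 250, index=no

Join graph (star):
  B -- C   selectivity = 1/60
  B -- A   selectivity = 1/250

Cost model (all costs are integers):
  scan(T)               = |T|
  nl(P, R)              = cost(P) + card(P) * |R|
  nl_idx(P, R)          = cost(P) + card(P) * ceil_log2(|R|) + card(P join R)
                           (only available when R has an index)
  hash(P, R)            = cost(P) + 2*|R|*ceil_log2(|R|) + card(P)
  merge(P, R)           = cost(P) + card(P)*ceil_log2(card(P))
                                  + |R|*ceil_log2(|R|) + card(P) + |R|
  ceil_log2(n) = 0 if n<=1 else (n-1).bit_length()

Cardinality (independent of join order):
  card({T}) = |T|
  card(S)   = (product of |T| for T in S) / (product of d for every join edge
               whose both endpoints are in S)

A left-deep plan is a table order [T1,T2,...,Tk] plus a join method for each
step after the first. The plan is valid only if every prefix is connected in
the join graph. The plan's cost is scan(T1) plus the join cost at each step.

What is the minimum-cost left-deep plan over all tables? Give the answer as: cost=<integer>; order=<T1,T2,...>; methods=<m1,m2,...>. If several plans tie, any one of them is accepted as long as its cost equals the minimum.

Selinger DP (subsets sized 1..n):
  {B}: scan cost=60, card=60
  {C}: scan cost=50, card=50
  {A}: scan cost=250, card=250
  {BC}: card=50; try (C,nl_idx)→470, (C,hash)→720, (B,hash)→820, (B,merge)→820, (C,merge)→830, (B,nl)→3050 …(+1); best=470 via (C,nl_idx)
  {AB}: card=60; try (B,hash)→1220, (A,merge)→2730, (B,merge)→2920, (A,hash)→4120, (A,nl)→15060, (B,nl)→15250; best=1220 via (B,hash)
  {ABC}: card=50; try (C,nl_idx)→1630, (C,hash)→1880, (C,merge)→1990, (A,merge)→3070, (C,nl)→4220, (A,hash)→4520 …(+1); best=1630 via (C,nl_idx)

cost=1630; order=A,B,C; methods=hash,nl_idx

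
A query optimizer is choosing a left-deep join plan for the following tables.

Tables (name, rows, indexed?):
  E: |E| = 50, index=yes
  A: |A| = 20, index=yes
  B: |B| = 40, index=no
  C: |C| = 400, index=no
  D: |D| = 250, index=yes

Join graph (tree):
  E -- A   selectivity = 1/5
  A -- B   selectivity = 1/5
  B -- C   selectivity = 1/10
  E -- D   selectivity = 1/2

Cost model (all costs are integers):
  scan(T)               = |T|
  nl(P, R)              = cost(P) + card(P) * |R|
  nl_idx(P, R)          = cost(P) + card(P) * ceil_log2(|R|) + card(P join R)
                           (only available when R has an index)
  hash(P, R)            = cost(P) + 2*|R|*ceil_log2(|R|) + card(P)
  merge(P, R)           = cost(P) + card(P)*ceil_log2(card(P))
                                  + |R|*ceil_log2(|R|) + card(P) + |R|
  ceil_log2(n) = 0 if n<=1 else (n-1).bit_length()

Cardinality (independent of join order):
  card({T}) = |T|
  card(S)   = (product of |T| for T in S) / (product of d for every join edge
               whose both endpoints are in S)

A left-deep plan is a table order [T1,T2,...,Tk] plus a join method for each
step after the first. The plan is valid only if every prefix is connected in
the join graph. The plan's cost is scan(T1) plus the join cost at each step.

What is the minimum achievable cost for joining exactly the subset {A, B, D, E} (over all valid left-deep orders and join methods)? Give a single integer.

6580

Selinger DP over subsets of {A,B,D,E}:
  {E}: scan cost=50, card=50
  {A}: scan cost=20, card=20
  {B}: scan cost=40, card=40
  {D}: scan cost=250, card=250
  {AE}: card=200; try (A,hash)→300, (E,nl_idx)→340, (E,merge)→490, (A,nl_idx)→500, (A,merge)→520, (E,hash)→640 …(+2); best=300 via (A,hash)
  {DE}: card=6250; try (E,hash)→1100, (D,merge)→2650, (E,merge)→2850, (D,hash)→4100, (D,nl_idx)→6700, (E,nl_idx)→8000 …(+2); best=1100 via (E,hash)
  {AB}: card=160; try (A,hash)→280, (A,nl_idx)→400, (B,merge)→420, (A,merge)→440, (B,hash)→520, (B,nl)→820 …(+1); best=280 via (A,hash)
  {ABE}: card=1600; try (B,hash)→980, (E,hash)→1040, (E,merge)→2070, (B,merge)→2380, (E,nl_idx)→2840, (E,nl)→8280 …(+1); best=980 via (B,hash)
  {ADE}: card=25000; try (D,merge)→4350, (D,hash)→4500, (A,hash)→7550, (D,nl_idx)→26900, (D,nl)→50300, (A,nl_idx)→57350 …(+2); best=4350 via (D,merge)
  {ABDE}: card=200000; try (D,hash)→6580, (D,merge)→22430, (B,hash)→29830, (D,nl_idx)→213780, (D,nl)→400980, (B,merge)→404630 …(+1); best=6580 via (D,hash)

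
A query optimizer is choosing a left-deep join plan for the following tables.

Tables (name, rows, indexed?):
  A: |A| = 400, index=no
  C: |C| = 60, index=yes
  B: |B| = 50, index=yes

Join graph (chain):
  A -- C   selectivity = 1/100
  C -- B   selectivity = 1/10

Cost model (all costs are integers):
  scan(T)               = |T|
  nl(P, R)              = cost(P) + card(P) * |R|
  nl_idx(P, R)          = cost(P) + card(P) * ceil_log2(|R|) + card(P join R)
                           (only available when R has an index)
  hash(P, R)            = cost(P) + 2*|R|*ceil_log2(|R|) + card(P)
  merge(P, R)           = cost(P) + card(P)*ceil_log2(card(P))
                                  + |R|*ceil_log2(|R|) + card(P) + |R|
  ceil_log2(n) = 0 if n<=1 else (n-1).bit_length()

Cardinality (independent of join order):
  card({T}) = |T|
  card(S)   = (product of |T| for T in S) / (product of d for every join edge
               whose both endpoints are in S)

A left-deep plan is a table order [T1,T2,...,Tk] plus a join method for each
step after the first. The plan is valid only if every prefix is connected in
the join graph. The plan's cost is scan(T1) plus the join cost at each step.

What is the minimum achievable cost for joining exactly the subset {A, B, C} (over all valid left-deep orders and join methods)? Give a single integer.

2360

Selinger DP over subsets of {A,B,C}:
  {A}: scan cost=400, card=400
  {C}: scan cost=60, card=60
  {B}: scan cost=50, card=50
  {AC}: card=240; try (C,hash)→1520, (C,nl_idx)→3040, (A,merge)→4480, (C,merge)→4820, (A,hash)→7320, (A,nl)→24060 …(+1); best=1520 via (C,hash)
  {BC}: card=300; try (C,nl_idx)→650, (B,hash)→720, (B,nl_idx)→720, (C,hash)→820, (C,merge)→820, (B,merge)→830 …(+2); best=650 via (C,nl_idx)
  {ABC}: card=1200; try (B,hash)→2360, (B,merge)→4030, (B,nl_idx)→4160, (A,merge)→7650, (A,hash)→8150, (B,nl)→13520 …(+1); best=2360 via (B,hash)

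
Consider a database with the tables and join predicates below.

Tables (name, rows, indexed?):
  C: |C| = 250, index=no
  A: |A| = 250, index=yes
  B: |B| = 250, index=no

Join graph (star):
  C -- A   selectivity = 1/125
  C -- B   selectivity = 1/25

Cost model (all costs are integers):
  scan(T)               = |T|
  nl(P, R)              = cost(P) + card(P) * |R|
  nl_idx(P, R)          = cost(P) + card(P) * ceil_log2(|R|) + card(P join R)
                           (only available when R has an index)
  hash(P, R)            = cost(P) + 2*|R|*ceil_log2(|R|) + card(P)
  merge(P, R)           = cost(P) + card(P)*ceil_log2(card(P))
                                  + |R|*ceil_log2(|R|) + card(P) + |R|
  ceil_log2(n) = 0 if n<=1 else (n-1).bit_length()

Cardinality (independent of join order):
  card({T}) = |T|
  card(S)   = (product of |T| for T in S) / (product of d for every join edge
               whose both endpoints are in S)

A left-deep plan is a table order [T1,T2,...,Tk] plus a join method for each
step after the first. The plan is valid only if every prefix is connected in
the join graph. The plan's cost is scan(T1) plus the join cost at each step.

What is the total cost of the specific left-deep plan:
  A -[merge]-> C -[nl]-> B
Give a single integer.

129750

step 1: scan A: cost=250, card=250
step 2: join C via merge
    card(P join C) = 250*250/(125) = 500
    cost = 250 + 250*8 + 250*8 + 250 + 250 = 4750
step 3: join B via nl
    card(P join B) = 500*250/(25) = 5000
    cost = 4750 + 500*250 = 129750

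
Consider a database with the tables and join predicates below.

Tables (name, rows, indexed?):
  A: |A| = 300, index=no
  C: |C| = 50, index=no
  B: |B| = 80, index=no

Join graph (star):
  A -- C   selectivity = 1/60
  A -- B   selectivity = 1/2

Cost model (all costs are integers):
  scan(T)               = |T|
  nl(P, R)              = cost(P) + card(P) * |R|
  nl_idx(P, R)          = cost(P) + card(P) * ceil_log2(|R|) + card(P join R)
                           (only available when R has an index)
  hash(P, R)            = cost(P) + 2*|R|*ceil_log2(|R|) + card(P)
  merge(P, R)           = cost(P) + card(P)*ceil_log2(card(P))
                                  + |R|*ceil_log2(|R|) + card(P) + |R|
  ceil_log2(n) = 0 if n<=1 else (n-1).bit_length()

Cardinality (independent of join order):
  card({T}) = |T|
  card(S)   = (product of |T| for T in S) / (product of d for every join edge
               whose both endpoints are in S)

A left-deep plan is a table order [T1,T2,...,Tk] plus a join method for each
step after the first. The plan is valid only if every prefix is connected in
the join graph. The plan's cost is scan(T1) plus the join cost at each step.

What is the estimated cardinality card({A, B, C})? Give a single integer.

10000

Tables in S: A(300), B(80), C(50)
Edges inside S: A-C(d=60), A-B(d=2)
numerator = 300 * 80 * 50 = 1200000
denominator = 60 * 2 = 120
card(S) = 1200000 / 120 = 10000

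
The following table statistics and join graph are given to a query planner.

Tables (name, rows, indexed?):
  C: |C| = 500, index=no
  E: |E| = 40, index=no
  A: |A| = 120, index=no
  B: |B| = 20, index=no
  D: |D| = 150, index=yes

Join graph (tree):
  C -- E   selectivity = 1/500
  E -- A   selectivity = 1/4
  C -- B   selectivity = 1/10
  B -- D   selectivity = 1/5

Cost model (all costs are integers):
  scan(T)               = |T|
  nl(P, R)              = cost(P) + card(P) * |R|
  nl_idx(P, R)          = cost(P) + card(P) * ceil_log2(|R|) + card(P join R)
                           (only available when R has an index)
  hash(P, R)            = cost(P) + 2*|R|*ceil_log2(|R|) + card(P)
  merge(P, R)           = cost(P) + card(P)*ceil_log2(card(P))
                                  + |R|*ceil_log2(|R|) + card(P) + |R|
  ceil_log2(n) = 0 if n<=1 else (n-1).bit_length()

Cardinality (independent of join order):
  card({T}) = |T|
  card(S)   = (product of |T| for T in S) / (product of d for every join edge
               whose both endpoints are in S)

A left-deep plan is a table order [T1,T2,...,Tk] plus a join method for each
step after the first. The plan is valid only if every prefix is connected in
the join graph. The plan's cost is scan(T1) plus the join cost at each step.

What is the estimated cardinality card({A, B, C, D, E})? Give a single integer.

72000

Tables in S: A(120), B(20), C(500), D(150), E(40)
Edges inside S: C-E(d=500), E-A(d=4), C-B(d=10), B-D(d=5)
numerator = 120 * 20 * 500 * 150 * 40 = 7200000000
denominator = 500 * 4 * 10 * 5 = 100000
card(S) = 7200000000 / 100000 = 72000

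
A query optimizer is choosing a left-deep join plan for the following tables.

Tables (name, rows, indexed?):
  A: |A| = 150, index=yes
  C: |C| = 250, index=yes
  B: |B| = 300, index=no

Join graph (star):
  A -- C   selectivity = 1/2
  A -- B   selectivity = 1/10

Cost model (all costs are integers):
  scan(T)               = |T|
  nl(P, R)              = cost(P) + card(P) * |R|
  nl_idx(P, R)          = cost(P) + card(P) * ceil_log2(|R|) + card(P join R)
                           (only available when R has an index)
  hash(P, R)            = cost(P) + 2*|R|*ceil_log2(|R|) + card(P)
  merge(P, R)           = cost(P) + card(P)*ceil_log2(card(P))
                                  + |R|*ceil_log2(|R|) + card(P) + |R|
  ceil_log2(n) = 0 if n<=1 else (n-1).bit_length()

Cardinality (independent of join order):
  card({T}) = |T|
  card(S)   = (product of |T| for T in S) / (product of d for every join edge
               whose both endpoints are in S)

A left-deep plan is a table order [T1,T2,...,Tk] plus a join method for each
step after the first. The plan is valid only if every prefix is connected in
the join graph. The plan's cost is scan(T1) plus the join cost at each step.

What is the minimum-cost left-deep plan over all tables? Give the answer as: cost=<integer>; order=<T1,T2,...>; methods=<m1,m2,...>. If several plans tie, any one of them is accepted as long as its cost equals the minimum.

cost=11500; order=B,A,C; methods=hash,hash

Selinger DP (subsets sized 1..n):
  {A}: scan cost=150, card=150
  {C}: scan cost=250, card=250
  {B}: scan cost=300, card=300
  {AC}: card=18750; try (A,hash)→2900, (C,merge)→3750, (A,merge)→3850, (C,hash)→4300, (C,nl_idx)→20100, (A,nl_idx)→21000 …(+2); best=2900 via (A,hash)
  {AB}: card=4500; try (A,hash)→3000, (B,merge)→4500, (A,merge)→4650, (B,hash)→5700, (A,nl_idx)→7200, (B,nl)→45150 …(+1); best=3000 via (A,hash)
  {ABC}: card=562500; try (C,hash)→11500, (B,hash)→27050, (C,merge)→68250, (B,merge)→305900, (C,nl_idx)→601500, (C,nl)→1128000 …(+1); best=11500 via (C,hash)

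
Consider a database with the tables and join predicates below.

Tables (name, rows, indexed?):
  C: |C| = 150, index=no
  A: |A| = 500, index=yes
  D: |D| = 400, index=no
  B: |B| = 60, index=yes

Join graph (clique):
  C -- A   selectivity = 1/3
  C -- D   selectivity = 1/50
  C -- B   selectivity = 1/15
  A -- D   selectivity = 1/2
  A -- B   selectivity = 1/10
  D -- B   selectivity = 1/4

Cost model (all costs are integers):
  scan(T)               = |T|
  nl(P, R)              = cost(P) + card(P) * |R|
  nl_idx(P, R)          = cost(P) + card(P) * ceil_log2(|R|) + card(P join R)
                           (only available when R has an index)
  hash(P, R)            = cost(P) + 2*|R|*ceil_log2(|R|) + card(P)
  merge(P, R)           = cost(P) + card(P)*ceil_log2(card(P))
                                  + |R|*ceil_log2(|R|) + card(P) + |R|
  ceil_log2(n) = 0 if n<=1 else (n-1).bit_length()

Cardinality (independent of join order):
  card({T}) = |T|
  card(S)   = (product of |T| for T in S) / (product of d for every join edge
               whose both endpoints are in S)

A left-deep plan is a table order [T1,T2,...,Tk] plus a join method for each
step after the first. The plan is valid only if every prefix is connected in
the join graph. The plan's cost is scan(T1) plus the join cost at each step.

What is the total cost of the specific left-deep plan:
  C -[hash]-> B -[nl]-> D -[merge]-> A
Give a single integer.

260420

step 1: scan C: cost=150, card=150
step 2: join B via hash
    card(P join B) = 150*60/(15) = 600
    cost = 150 + 2*60*6 + 150 = 1020
step 3: join D via nl
    card(P join D) = 600*400/(50*4) = 1200
    cost = 1020 + 600*400 = 241020
step 4: join A via merge
    card(P join A) = 1200*500/(3*2*10) = 10000
    cost = 241020 + 1200*11 + 500*9 + 1200 + 500 = 260420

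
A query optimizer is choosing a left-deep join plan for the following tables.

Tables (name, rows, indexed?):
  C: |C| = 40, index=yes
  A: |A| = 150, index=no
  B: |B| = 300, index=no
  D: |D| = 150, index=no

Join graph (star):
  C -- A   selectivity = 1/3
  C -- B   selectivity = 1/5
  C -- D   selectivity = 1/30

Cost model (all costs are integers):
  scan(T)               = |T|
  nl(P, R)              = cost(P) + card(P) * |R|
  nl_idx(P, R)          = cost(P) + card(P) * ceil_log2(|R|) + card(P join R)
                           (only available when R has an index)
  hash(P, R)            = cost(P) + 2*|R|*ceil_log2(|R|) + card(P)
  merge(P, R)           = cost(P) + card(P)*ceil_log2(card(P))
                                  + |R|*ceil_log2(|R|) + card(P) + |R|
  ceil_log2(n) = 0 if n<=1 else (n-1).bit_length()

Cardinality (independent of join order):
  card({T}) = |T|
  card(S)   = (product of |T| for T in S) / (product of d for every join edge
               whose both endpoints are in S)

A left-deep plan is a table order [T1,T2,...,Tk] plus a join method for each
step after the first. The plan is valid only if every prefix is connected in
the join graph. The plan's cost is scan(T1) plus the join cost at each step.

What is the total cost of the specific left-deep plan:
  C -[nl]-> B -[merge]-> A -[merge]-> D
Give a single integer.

2205940

step 1: scan C: cost=40, card=40
step 2: join B via nl
    card(P join B) = 40*300/(5) = 2400
    cost = 40 + 40*300 = 12040
step 3: join A via merge
    card(P join A) = 2400*150/(3) = 120000
    cost = 12040 + 2400*12 + 150*8 + 2400 + 150 = 44590
step 4: join D via merge
    card(P join D) = 120000*150/(30) = 600000
    cost = 44590 + 120000*17 + 150*8 + 120000 + 150 = 2205940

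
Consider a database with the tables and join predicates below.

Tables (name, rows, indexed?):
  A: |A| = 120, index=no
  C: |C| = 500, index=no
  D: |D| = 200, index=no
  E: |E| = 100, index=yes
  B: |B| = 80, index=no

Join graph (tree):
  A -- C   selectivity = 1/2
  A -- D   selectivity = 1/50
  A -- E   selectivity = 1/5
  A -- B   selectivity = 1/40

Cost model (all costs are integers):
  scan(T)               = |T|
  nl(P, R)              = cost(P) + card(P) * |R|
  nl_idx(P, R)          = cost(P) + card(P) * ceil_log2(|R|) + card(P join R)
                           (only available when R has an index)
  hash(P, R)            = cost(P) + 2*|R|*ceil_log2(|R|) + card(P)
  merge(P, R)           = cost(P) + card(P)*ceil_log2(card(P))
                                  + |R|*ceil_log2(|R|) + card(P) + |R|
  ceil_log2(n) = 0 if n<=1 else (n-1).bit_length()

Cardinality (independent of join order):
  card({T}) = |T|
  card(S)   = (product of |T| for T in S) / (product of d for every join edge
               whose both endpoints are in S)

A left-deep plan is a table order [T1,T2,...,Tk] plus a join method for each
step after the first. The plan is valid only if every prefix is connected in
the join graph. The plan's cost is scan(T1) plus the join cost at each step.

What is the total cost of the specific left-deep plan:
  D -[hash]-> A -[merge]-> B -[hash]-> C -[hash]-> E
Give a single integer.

258880

step 1: scan D: cost=200, card=200
step 2: join A via hash
    card(P join A) = 200*120/(50) = 480
    cost = 200 + 2*120*7 + 200 = 2080
step 3: join B via merge
    card(P join B) = 480*80/(40) = 960
    cost = 2080 + 480*9 + 80*7 + 480 + 80 = 7520
step 4: join C via hash
    card(P join C) = 960*500/(2) = 240000
    cost = 7520 + 2*500*9 + 960 = 17480
step 5: join E via hash
    card(P join E) = 240000*100/(5) = 4800000
    cost = 17480 + 2*100*7 + 240000 = 258880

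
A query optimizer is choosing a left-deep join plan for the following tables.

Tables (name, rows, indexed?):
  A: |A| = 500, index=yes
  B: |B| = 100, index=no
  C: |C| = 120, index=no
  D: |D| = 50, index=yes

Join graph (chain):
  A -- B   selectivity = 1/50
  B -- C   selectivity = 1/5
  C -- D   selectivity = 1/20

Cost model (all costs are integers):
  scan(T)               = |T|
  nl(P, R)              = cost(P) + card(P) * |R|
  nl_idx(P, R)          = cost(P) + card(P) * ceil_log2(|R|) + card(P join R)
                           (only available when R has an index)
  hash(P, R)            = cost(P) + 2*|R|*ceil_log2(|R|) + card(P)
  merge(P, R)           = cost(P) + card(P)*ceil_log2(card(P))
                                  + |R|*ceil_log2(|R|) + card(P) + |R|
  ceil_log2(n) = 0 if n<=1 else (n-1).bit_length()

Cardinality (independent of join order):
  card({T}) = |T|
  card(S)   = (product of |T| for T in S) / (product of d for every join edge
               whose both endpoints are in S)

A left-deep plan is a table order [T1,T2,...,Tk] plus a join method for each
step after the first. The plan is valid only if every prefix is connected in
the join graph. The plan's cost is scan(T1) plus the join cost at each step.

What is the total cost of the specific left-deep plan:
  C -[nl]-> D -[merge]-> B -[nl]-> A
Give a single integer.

3009920

step 1: scan C: cost=120, card=120
step 2: join D via nl
    card(P join D) = 120*50/(20) = 300
    cost = 120 + 120*50 = 6120
step 3: join B via merge
    card(P join B) = 300*100/(5) = 6000
    cost = 6120 + 300*9 + 100*7 + 300 + 100 = 9920
step 4: join A via nl
    card(P join A) = 6000*500/(50) = 60000
    cost = 9920 + 6000*500 = 3009920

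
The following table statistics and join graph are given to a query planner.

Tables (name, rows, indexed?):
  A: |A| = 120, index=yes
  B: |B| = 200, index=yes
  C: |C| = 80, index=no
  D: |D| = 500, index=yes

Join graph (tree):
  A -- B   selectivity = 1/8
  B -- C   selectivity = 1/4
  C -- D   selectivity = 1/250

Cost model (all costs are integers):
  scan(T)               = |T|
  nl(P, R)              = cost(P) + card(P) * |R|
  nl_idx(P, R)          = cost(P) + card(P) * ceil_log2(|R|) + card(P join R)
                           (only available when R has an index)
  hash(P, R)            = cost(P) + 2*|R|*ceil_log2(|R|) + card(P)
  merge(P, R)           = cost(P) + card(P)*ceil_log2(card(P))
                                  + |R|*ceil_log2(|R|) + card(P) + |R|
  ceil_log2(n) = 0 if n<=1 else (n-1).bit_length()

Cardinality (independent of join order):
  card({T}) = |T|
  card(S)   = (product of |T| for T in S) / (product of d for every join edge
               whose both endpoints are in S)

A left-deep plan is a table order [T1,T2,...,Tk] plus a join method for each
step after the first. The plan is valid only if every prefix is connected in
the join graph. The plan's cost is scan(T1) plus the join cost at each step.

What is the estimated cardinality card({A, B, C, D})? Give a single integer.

Tables in S: A(120), B(200), C(80), D(500)
Edges inside S: A-B(d=8), B-C(d=4), C-D(d=250)
numerator = 120 * 200 * 80 * 500 = 960000000
denominator = 8 * 4 * 250 = 8000
card(S) = 960000000 / 8000 = 120000

120000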